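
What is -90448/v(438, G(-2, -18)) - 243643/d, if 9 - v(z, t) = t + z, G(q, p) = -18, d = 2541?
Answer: 43230365/348117 ≈ 124.18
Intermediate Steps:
v(z, t) = 9 - t - z (v(z, t) = 9 - (t + z) = 9 + (-t - z) = 9 - t - z)
-90448/v(438, G(-2, -18)) - 243643/d = -90448/(9 - 1*(-18) - 1*438) - 243643/2541 = -90448/(9 + 18 - 438) - 243643*1/2541 = -90448/(-411) - 243643/2541 = -90448*(-1/411) - 243643/2541 = 90448/411 - 243643/2541 = 43230365/348117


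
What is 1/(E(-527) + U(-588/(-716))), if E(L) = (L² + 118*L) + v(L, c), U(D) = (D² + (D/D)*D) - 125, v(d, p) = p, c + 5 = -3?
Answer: 32041/6901999732 ≈ 4.6423e-6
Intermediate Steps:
c = -8 (c = -5 - 3 = -8)
U(D) = -125 + D + D² (U(D) = (D² + 1*D) - 125 = (D² + D) - 125 = (D + D²) - 125 = -125 + D + D²)
E(L) = -8 + L² + 118*L (E(L) = (L² + 118*L) - 8 = -8 + L² + 118*L)
1/(E(-527) + U(-588/(-716))) = 1/((-8 + (-527)² + 118*(-527)) + (-125 - 588/(-716) + (-588/(-716))²)) = 1/((-8 + 277729 - 62186) + (-125 - 588*(-1/716) + (-588*(-1/716))²)) = 1/(215535 + (-125 + 147/179 + (147/179)²)) = 1/(215535 + (-125 + 147/179 + 21609/32041)) = 1/(215535 - 3957203/32041) = 1/(6901999732/32041) = 32041/6901999732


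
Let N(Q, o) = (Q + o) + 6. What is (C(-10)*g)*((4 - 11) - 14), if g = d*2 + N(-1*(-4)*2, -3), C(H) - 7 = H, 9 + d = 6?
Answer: 315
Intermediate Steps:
d = -3 (d = -9 + 6 = -3)
N(Q, o) = 6 + Q + o
C(H) = 7 + H
g = 5 (g = -3*2 + (6 - 1*(-4)*2 - 3) = -6 + (6 + 4*2 - 3) = -6 + (6 + 8 - 3) = -6 + 11 = 5)
(C(-10)*g)*((4 - 11) - 14) = ((7 - 10)*5)*((4 - 11) - 14) = (-3*5)*(-7 - 14) = -15*(-21) = 315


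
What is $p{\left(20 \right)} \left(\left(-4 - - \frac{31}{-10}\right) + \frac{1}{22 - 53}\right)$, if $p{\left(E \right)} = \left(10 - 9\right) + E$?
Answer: $- \frac{46431}{310} \approx -149.78$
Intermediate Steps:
$p{\left(E \right)} = 1 + E$
$p{\left(20 \right)} \left(\left(-4 - - \frac{31}{-10}\right) + \frac{1}{22 - 53}\right) = \left(1 + 20\right) \left(\left(-4 - - \frac{31}{-10}\right) + \frac{1}{22 - 53}\right) = 21 \left(\left(-4 - \left(-31\right) \left(- \frac{1}{10}\right)\right) + \frac{1}{-31}\right) = 21 \left(\left(-4 - \frac{31}{10}\right) - \frac{1}{31}\right) = 21 \left(- \frac{71}{10} - \frac{1}{31}\right) = 21 \left(- \frac{2211}{310}\right) = - \frac{46431}{310}$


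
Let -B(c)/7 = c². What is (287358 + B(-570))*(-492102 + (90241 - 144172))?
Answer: 1084935901086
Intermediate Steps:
B(c) = -7*c²
(287358 + B(-570))*(-492102 + (90241 - 144172)) = (287358 - 7*(-570)²)*(-492102 + (90241 - 144172)) = (287358 - 7*324900)*(-492102 - 53931) = (287358 - 2274300)*(-546033) = -1986942*(-546033) = 1084935901086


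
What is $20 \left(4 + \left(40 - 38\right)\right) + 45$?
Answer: $165$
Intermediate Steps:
$20 \left(4 + \left(40 - 38\right)\right) + 45 = 20 \left(4 + 2\right) + 45 = 20 \cdot 6 + 45 = 120 + 45 = 165$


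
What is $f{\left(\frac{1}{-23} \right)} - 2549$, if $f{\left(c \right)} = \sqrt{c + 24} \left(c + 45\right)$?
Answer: $-2549 + \frac{1034 \sqrt{12673}}{529} \approx -2329.0$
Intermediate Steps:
$f{\left(c \right)} = \sqrt{24 + c} \left(45 + c\right)$
$f{\left(\frac{1}{-23} \right)} - 2549 = \sqrt{24 + \frac{1}{-23}} \left(45 + \frac{1}{-23}\right) - 2549 = \sqrt{24 - \frac{1}{23}} \left(45 - \frac{1}{23}\right) - 2549 = \sqrt{\frac{551}{23}} \cdot \frac{1034}{23} - 2549 = \frac{\sqrt{12673}}{23} \cdot \frac{1034}{23} - 2549 = \frac{1034 \sqrt{12673}}{529} - 2549 = -2549 + \frac{1034 \sqrt{12673}}{529}$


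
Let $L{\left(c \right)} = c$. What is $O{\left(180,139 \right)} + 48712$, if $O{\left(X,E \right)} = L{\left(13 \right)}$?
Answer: $48725$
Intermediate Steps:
$O{\left(X,E \right)} = 13$
$O{\left(180,139 \right)} + 48712 = 13 + 48712 = 48725$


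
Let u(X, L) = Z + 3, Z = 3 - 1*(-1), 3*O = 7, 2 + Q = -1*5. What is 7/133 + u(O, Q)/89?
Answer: 222/1691 ≈ 0.13128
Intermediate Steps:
Q = -7 (Q = -2 - 1*5 = -2 - 5 = -7)
O = 7/3 (O = (⅓)*7 = 7/3 ≈ 2.3333)
Z = 4 (Z = 3 + 1 = 4)
u(X, L) = 7 (u(X, L) = 4 + 3 = 7)
7/133 + u(O, Q)/89 = 7/133 + 7/89 = 7*(1/133) + 7*(1/89) = 1/19 + 7/89 = 222/1691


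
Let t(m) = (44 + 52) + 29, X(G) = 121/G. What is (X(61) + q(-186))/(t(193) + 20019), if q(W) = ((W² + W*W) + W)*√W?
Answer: 121/1228784 + 34503*I*√186/10072 ≈ 9.8471e-5 + 46.719*I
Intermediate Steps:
t(m) = 125 (t(m) = 96 + 29 = 125)
q(W) = √W*(W + 2*W²) (q(W) = ((W² + W²) + W)*√W = (2*W² + W)*√W = (W + 2*W²)*√W = √W*(W + 2*W²))
(X(61) + q(-186))/(t(193) + 20019) = (121/61 + (-186)^(3/2)*(1 + 2*(-186)))/(125 + 20019) = (121*(1/61) + (-186*I*√186)*(1 - 372))/20144 = (121/61 - 186*I*√186*(-371))*(1/20144) = (121/61 + 69006*I*√186)*(1/20144) = 121/1228784 + 34503*I*√186/10072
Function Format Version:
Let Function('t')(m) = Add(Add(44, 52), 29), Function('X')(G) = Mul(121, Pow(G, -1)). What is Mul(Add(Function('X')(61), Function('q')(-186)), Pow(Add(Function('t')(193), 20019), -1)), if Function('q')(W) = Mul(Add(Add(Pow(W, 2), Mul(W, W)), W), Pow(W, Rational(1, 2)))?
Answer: Add(Rational(121, 1228784), Mul(Rational(34503, 10072), I, Pow(186, Rational(1, 2)))) ≈ Add(9.8471e-5, Mul(46.719, I))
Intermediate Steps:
Function('t')(m) = 125 (Function('t')(m) = Add(96, 29) = 125)
Function('q')(W) = Mul(Pow(W, Rational(1, 2)), Add(W, Mul(2, Pow(W, 2)))) (Function('q')(W) = Mul(Add(Add(Pow(W, 2), Pow(W, 2)), W), Pow(W, Rational(1, 2))) = Mul(Add(Mul(2, Pow(W, 2)), W), Pow(W, Rational(1, 2))) = Mul(Add(W, Mul(2, Pow(W, 2))), Pow(W, Rational(1, 2))) = Mul(Pow(W, Rational(1, 2)), Add(W, Mul(2, Pow(W, 2)))))
Mul(Add(Function('X')(61), Function('q')(-186)), Pow(Add(Function('t')(193), 20019), -1)) = Mul(Add(Mul(121, Pow(61, -1)), Mul(Pow(-186, Rational(3, 2)), Add(1, Mul(2, -186)))), Pow(Add(125, 20019), -1)) = Mul(Add(Mul(121, Rational(1, 61)), Mul(Mul(-186, I, Pow(186, Rational(1, 2))), Add(1, -372))), Pow(20144, -1)) = Mul(Add(Rational(121, 61), Mul(Mul(-186, I, Pow(186, Rational(1, 2))), -371)), Rational(1, 20144)) = Mul(Add(Rational(121, 61), Mul(69006, I, Pow(186, Rational(1, 2)))), Rational(1, 20144)) = Add(Rational(121, 1228784), Mul(Rational(34503, 10072), I, Pow(186, Rational(1, 2))))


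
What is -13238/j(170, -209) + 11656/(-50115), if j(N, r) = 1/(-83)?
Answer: 55064045054/50115 ≈ 1.0988e+6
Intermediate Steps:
j(N, r) = -1/83
-13238/j(170, -209) + 11656/(-50115) = -13238/(-1/83) + 11656/(-50115) = -13238*(-83) + 11656*(-1/50115) = 1098754 - 11656/50115 = 55064045054/50115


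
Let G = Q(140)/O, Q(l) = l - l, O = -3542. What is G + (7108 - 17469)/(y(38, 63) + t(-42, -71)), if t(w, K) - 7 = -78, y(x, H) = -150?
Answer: 797/17 ≈ 46.882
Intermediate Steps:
Q(l) = 0
t(w, K) = -71 (t(w, K) = 7 - 78 = -71)
G = 0 (G = 0/(-3542) = 0*(-1/3542) = 0)
G + (7108 - 17469)/(y(38, 63) + t(-42, -71)) = 0 + (7108 - 17469)/(-150 - 71) = 0 - 10361/(-221) = 0 - 10361*(-1/221) = 0 + 797/17 = 797/17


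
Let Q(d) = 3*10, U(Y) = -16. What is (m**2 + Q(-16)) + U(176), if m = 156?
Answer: 24350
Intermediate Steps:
Q(d) = 30
(m**2 + Q(-16)) + U(176) = (156**2 + 30) - 16 = (24336 + 30) - 16 = 24366 - 16 = 24350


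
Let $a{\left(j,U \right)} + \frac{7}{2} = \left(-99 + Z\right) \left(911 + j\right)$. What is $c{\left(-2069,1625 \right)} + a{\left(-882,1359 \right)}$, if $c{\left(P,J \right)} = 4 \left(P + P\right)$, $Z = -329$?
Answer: $- \frac{57935}{2} \approx -28968.0$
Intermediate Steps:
$a{\left(j,U \right)} = - \frac{779823}{2} - 428 j$ ($a{\left(j,U \right)} = - \frac{7}{2} + \left(-99 - 329\right) \left(911 + j\right) = - \frac{7}{2} - 428 \left(911 + j\right) = - \frac{7}{2} - \left(389908 + 428 j\right) = - \frac{779823}{2} - 428 j$)
$c{\left(P,J \right)} = 8 P$ ($c{\left(P,J \right)} = 4 \cdot 2 P = 8 P$)
$c{\left(-2069,1625 \right)} + a{\left(-882,1359 \right)} = 8 \left(-2069\right) - \frac{24831}{2} = -16552 + \left(- \frac{779823}{2} + 377496\right) = -16552 - \frac{24831}{2} = - \frac{57935}{2}$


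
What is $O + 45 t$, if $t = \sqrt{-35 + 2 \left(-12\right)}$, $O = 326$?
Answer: $326 + 45 i \sqrt{59} \approx 326.0 + 345.65 i$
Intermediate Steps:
$t = i \sqrt{59}$ ($t = \sqrt{-35 - 24} = \sqrt{-59} = i \sqrt{59} \approx 7.6811 i$)
$O + 45 t = 326 + 45 i \sqrt{59}$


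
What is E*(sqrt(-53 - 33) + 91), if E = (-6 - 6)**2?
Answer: 13104 + 144*I*sqrt(86) ≈ 13104.0 + 1335.4*I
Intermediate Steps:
E = 144 (E = (-12)**2 = 144)
E*(sqrt(-53 - 33) + 91) = 144*(sqrt(-53 - 33) + 91) = 144*(sqrt(-86) + 91) = 144*(I*sqrt(86) + 91) = 144*(91 + I*sqrt(86)) = 13104 + 144*I*sqrt(86)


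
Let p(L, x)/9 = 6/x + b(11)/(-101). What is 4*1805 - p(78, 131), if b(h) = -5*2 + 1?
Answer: 95511755/13231 ≈ 7218.8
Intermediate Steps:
b(h) = -9 (b(h) = -10 + 1 = -9)
p(L, x) = 81/101 + 54/x (p(L, x) = 9*(6/x - 9/(-101)) = 9*(6/x - 9*(-1/101)) = 9*(6/x + 9/101) = 9*(9/101 + 6/x) = 81/101 + 54/x)
4*1805 - p(78, 131) = 4*1805 - (81/101 + 54/131) = 7220 - (81/101 + 54*(1/131)) = 7220 - (81/101 + 54/131) = 7220 - 1*16065/13231 = 7220 - 16065/13231 = 95511755/13231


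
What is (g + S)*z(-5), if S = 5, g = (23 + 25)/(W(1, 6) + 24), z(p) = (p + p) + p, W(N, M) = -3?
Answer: -765/7 ≈ -109.29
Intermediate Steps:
z(p) = 3*p (z(p) = 2*p + p = 3*p)
g = 16/7 (g = (23 + 25)/(-3 + 24) = 48/21 = 48*(1/21) = 16/7 ≈ 2.2857)
(g + S)*z(-5) = (16/7 + 5)*(3*(-5)) = (51/7)*(-15) = -765/7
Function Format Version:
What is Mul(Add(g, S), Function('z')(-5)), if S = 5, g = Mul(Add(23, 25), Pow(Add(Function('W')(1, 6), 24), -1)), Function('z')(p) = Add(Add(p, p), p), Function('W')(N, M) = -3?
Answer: Rational(-765, 7) ≈ -109.29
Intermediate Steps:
Function('z')(p) = Mul(3, p) (Function('z')(p) = Add(Mul(2, p), p) = Mul(3, p))
g = Rational(16, 7) (g = Mul(Add(23, 25), Pow(Add(-3, 24), -1)) = Mul(48, Pow(21, -1)) = Mul(48, Rational(1, 21)) = Rational(16, 7) ≈ 2.2857)
Mul(Add(g, S), Function('z')(-5)) = Mul(Add(Rational(16, 7), 5), Mul(3, -5)) = Mul(Rational(51, 7), -15) = Rational(-765, 7)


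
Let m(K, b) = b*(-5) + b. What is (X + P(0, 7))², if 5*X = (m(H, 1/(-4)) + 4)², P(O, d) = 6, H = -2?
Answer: 121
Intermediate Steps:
m(K, b) = -4*b (m(K, b) = -5*b + b = -4*b)
X = 5 (X = (-4/(-4) + 4)²/5 = (-4*(-¼) + 4)²/5 = (1 + 4)²/5 = (⅕)*5² = (⅕)*25 = 5)
(X + P(0, 7))² = (5 + 6)² = 11² = 121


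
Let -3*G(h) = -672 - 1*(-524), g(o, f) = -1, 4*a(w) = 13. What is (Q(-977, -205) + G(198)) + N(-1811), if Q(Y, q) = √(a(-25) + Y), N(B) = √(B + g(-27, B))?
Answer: 148/3 + I*√3895/2 + 2*I*√453 ≈ 49.333 + 73.773*I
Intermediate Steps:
a(w) = 13/4 (a(w) = (¼)*13 = 13/4)
N(B) = √(-1 + B) (N(B) = √(B - 1) = √(-1 + B))
Q(Y, q) = √(13/4 + Y)
G(h) = 148/3 (G(h) = -(-672 - 1*(-524))/3 = -(-672 + 524)/3 = -⅓*(-148) = 148/3)
(Q(-977, -205) + G(198)) + N(-1811) = (√(13 + 4*(-977))/2 + 148/3) + √(-1 - 1811) = (√(13 - 3908)/2 + 148/3) + √(-1812) = (√(-3895)/2 + 148/3) + 2*I*√453 = ((I*√3895)/2 + 148/3) + 2*I*√453 = (I*√3895/2 + 148/3) + 2*I*√453 = (148/3 + I*√3895/2) + 2*I*√453 = 148/3 + I*√3895/2 + 2*I*√453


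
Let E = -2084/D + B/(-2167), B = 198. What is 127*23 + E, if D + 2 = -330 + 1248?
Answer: 131668314/45113 ≈ 2918.6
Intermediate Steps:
D = 916 (D = -2 + (-330 + 1248) = -2 + 918 = 916)
E = -106759/45113 (E = -2084/916 + 198/(-2167) = -2084*1/916 + 198*(-1/2167) = -521/229 - 18/197 = -106759/45113 ≈ -2.3665)
127*23 + E = 127*23 - 106759/45113 = 2921 - 106759/45113 = 131668314/45113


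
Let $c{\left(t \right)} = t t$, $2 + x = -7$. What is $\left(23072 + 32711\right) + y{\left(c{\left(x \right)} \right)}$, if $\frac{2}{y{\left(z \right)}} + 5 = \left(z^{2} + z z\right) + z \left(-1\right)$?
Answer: $\frac{363593595}{6518} \approx 55783.0$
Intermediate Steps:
$x = -9$ ($x = -2 - 7 = -9$)
$c{\left(t \right)} = t^{2}$
$y{\left(z \right)} = \frac{2}{-5 - z + 2 z^{2}}$ ($y{\left(z \right)} = \frac{2}{-5 + \left(\left(z^{2} + z z\right) + z \left(-1\right)\right)} = \frac{2}{-5 - \left(z - 2 z^{2}\right)} = \frac{2}{-5 + \left(2 z^{2} - z\right)} = \frac{2}{-5 + \left(- z + 2 z^{2}\right)} = \frac{2}{-5 - z + 2 z^{2}}$)
$\left(23072 + 32711\right) + y{\left(c{\left(x \right)} \right)} = \left(23072 + 32711\right) + \frac{2}{-5 - \left(-9\right)^{2} + 2 \left(\left(-9\right)^{2}\right)^{2}} = 55783 + \frac{2}{-5 - 81 + 2 \cdot 81^{2}} = 55783 + \frac{2}{-5 - 81 + 2 \cdot 6561} = 55783 + \frac{2}{-5 - 81 + 13122} = 55783 + \frac{2}{13036} = 55783 + 2 \cdot \frac{1}{13036} = 55783 + \frac{1}{6518} = \frac{363593595}{6518}$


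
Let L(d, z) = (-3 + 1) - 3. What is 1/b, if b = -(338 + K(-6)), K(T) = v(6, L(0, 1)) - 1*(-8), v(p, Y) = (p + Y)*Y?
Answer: -1/341 ≈ -0.0029326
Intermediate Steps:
L(d, z) = -5 (L(d, z) = -2 - 3 = -5)
v(p, Y) = Y*(Y + p) (v(p, Y) = (Y + p)*Y = Y*(Y + p))
K(T) = 3 (K(T) = -5*(-5 + 6) - 1*(-8) = -5*1 + 8 = -5 + 8 = 3)
b = -341 (b = -(338 + 3) = -1*341 = -341)
1/b = 1/(-341) = -1/341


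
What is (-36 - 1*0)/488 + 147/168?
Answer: 391/488 ≈ 0.80123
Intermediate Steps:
(-36 - 1*0)/488 + 147/168 = (-36 + 0)*(1/488) + 147*(1/168) = -36*1/488 + 7/8 = -9/122 + 7/8 = 391/488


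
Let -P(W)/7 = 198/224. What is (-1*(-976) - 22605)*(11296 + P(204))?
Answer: -3906997673/16 ≈ -2.4419e+8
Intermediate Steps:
P(W) = -99/16 (P(W) = -1386/224 = -7*99/112 = -99/16)
(-1*(-976) - 22605)*(11296 + P(204)) = (-1*(-976) - 22605)*(11296 - 99/16) = (976 - 22605)*(180637/16) = -21629*180637/16 = -3906997673/16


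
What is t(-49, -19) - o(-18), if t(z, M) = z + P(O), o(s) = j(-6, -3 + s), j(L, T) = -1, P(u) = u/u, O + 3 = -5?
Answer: -47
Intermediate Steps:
O = -8 (O = -3 - 5 = -8)
P(u) = 1
o(s) = -1
t(z, M) = 1 + z (t(z, M) = z + 1 = 1 + z)
t(-49, -19) - o(-18) = (1 - 49) - 1*(-1) = -48 + 1 = -47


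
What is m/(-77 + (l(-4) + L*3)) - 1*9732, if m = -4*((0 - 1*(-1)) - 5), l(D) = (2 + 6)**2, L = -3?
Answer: -107060/11 ≈ -9732.7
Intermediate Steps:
l(D) = 64 (l(D) = 8**2 = 64)
m = 16 (m = -4*((0 + 1) - 5) = -4*(1 - 5) = -4*(-4) = 16)
m/(-77 + (l(-4) + L*3)) - 1*9732 = 16/(-77 + (64 - 3*3)) - 1*9732 = 16/(-77 + (64 - 9)) - 9732 = 16/(-77 + 55) - 9732 = 16/(-22) - 9732 = 16*(-1/22) - 9732 = -8/11 - 9732 = -107060/11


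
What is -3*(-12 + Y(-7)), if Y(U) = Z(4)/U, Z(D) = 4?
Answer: 264/7 ≈ 37.714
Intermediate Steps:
Y(U) = 4/U
-3*(-12 + Y(-7)) = -3*(-12 + 4/(-7)) = -3*(-12 + 4*(-⅐)) = -3*(-12 - 4/7) = -3*(-88/7) = 264/7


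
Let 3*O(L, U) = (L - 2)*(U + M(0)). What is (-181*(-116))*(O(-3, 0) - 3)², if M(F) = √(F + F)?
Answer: 188964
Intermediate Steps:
M(F) = √2*√F (M(F) = √(2*F) = √2*√F)
O(L, U) = U*(-2 + L)/3 (O(L, U) = ((L - 2)*(U + √2*√0))/3 = ((-2 + L)*(U + √2*0))/3 = ((-2 + L)*(U + 0))/3 = ((-2 + L)*U)/3 = (U*(-2 + L))/3 = U*(-2 + L)/3)
(-181*(-116))*(O(-3, 0) - 3)² = (-181*(-116))*((⅓)*0*(-2 - 3) - 3)² = 20996*((⅓)*0*(-5) - 3)² = 20996*(0 - 3)² = 20996*(-3)² = 20996*9 = 188964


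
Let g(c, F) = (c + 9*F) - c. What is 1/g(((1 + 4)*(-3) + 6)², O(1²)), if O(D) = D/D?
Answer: ⅑ ≈ 0.11111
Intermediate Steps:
O(D) = 1
g(c, F) = 9*F
1/g(((1 + 4)*(-3) + 6)², O(1²)) = 1/(9*1) = 1/9 = ⅑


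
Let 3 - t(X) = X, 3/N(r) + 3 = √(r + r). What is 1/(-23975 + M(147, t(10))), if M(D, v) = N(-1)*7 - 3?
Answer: -263821/6327410993 + 21*I*√2/6327410993 ≈ -4.1695e-5 + 4.6936e-9*I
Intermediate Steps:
N(r) = 3/(-3 + √2*√r) (N(r) = 3/(-3 + √(r + r)) = 3/(-3 + √(2*r)) = 3/(-3 + √2*√r))
t(X) = 3 - X
M(D, v) = -3 + 21/(-3 + I*√2) (M(D, v) = (3/(-3 + √2*√(-1)))*7 - 3 = (3/(-3 + √2*I))*7 - 3 = (3/(-3 + I*√2))*7 - 3 = 21/(-3 + I*√2) - 3 = -3 + 21/(-3 + I*√2))
1/(-23975 + M(147, t(10))) = 1/(-23975 + (-96/11 - 21*I*√2/11)) = 1/(-263821/11 - 21*I*√2/11)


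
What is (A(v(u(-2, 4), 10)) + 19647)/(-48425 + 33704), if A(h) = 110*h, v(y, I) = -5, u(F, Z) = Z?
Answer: -19097/14721 ≈ -1.2973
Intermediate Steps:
(A(v(u(-2, 4), 10)) + 19647)/(-48425 + 33704) = (110*(-5) + 19647)/(-48425 + 33704) = (-550 + 19647)/(-14721) = 19097*(-1/14721) = -19097/14721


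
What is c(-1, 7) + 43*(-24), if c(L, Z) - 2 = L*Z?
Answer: -1037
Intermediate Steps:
c(L, Z) = 2 + L*Z
c(-1, 7) + 43*(-24) = (2 - 1*7) + 43*(-24) = (2 - 7) - 1032 = -5 - 1032 = -1037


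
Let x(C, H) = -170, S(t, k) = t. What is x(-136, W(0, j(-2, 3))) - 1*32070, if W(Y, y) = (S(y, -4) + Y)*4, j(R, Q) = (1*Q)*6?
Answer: -32240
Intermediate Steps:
j(R, Q) = 6*Q (j(R, Q) = Q*6 = 6*Q)
W(Y, y) = 4*Y + 4*y (W(Y, y) = (y + Y)*4 = (Y + y)*4 = 4*Y + 4*y)
x(-136, W(0, j(-2, 3))) - 1*32070 = -170 - 1*32070 = -170 - 32070 = -32240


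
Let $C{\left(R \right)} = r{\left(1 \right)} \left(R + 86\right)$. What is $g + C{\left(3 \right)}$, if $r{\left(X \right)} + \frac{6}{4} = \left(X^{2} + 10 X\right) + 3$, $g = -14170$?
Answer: $- \frac{26115}{2} \approx -13058.0$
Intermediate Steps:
$r{\left(X \right)} = \frac{3}{2} + X^{2} + 10 X$ ($r{\left(X \right)} = - \frac{3}{2} + \left(\left(X^{2} + 10 X\right) + 3\right) = - \frac{3}{2} + \left(3 + X^{2} + 10 X\right) = \frac{3}{2} + X^{2} + 10 X$)
$C{\left(R \right)} = 1075 + \frac{25 R}{2}$ ($C{\left(R \right)} = \left(\frac{3}{2} + 1^{2} + 10 \cdot 1\right) \left(R + 86\right) = \left(\frac{3}{2} + 1 + 10\right) \left(86 + R\right) = \frac{25 \left(86 + R\right)}{2} = 1075 + \frac{25 R}{2}$)
$g + C{\left(3 \right)} = -14170 + \left(1075 + \frac{25}{2} \cdot 3\right) = -14170 + \left(1075 + \frac{75}{2}\right) = -14170 + \frac{2225}{2} = - \frac{26115}{2}$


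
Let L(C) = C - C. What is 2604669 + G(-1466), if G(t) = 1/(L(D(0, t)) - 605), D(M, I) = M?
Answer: 1575824744/605 ≈ 2.6047e+6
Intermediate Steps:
L(C) = 0
G(t) = -1/605 (G(t) = 1/(0 - 605) = 1/(-605) = -1/605)
2604669 + G(-1466) = 2604669 - 1/605 = 1575824744/605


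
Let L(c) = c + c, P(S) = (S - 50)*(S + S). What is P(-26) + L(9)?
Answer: 3970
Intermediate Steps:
P(S) = 2*S*(-50 + S) (P(S) = (-50 + S)*(2*S) = 2*S*(-50 + S))
L(c) = 2*c
P(-26) + L(9) = 2*(-26)*(-50 - 26) + 2*9 = 2*(-26)*(-76) + 18 = 3952 + 18 = 3970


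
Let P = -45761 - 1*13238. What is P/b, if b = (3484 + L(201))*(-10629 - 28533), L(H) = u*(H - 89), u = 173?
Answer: 58999/895243320 ≈ 6.5903e-5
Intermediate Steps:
L(H) = -15397 + 173*H (L(H) = 173*(H - 89) = 173*(-89 + H) = -15397 + 173*H)
b = -895243320 (b = (3484 + (-15397 + 173*201))*(-10629 - 28533) = (3484 + (-15397 + 34773))*(-39162) = (3484 + 19376)*(-39162) = 22860*(-39162) = -895243320)
P = -58999 (P = -45761 - 13238 = -58999)
P/b = -58999/(-895243320) = -58999*(-1/895243320) = 58999/895243320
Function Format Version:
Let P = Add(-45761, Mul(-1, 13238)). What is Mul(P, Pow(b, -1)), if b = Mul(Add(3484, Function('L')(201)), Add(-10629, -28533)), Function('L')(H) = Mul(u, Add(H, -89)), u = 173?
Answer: Rational(58999, 895243320) ≈ 6.5903e-5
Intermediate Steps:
Function('L')(H) = Add(-15397, Mul(173, H)) (Function('L')(H) = Mul(173, Add(H, -89)) = Mul(173, Add(-89, H)) = Add(-15397, Mul(173, H)))
b = -895243320 (b = Mul(Add(3484, Add(-15397, Mul(173, 201))), Add(-10629, -28533)) = Mul(Add(3484, Add(-15397, 34773)), -39162) = Mul(Add(3484, 19376), -39162) = Mul(22860, -39162) = -895243320)
P = -58999 (P = Add(-45761, -13238) = -58999)
Mul(P, Pow(b, -1)) = Mul(-58999, Pow(-895243320, -1)) = Mul(-58999, Rational(-1, 895243320)) = Rational(58999, 895243320)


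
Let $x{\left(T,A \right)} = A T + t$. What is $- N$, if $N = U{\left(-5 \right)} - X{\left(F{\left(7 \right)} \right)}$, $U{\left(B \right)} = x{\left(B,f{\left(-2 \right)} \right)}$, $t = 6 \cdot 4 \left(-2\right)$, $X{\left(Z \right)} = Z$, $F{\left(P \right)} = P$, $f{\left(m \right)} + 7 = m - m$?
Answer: $20$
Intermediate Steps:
$f{\left(m \right)} = -7$ ($f{\left(m \right)} = -7 + \left(m - m\right) = -7 + 0 = -7$)
$t = -48$ ($t = 24 \left(-2\right) = -48$)
$x{\left(T,A \right)} = -48 + A T$ ($x{\left(T,A \right)} = A T - 48 = -48 + A T$)
$U{\left(B \right)} = -48 - 7 B$
$N = -20$ ($N = \left(-48 - -35\right) - 7 = \left(-48 + 35\right) - 7 = -13 - 7 = -20$)
$- N = \left(-1\right) \left(-20\right) = 20$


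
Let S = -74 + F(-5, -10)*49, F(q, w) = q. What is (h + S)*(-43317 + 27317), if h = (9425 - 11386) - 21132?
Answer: 374592000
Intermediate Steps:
h = -23093 (h = -1961 - 21132 = -23093)
S = -319 (S = -74 - 5*49 = -74 - 245 = -319)
(h + S)*(-43317 + 27317) = (-23093 - 319)*(-43317 + 27317) = -23412*(-16000) = 374592000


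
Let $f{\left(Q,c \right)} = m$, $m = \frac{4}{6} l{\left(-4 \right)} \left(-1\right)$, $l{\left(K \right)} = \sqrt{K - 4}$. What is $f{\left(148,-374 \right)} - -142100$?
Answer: $142100 - \frac{4 i \sqrt{2}}{3} \approx 1.421 \cdot 10^{5} - 1.8856 i$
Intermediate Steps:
$l{\left(K \right)} = \sqrt{-4 + K}$
$m = - \frac{4 i \sqrt{2}}{3}$ ($m = \frac{4}{6} \sqrt{-4 - 4} \left(-1\right) = 4 \cdot \frac{1}{6} \sqrt{-8} \left(-1\right) = \frac{2 \cdot 2 i \sqrt{2}}{3} \left(-1\right) = \frac{4 i \sqrt{2}}{3} \left(-1\right) = - \frac{4 i \sqrt{2}}{3} \approx - 1.8856 i$)
$f{\left(Q,c \right)} = - \frac{4 i \sqrt{2}}{3}$
$f{\left(148,-374 \right)} - -142100 = - \frac{4 i \sqrt{2}}{3} - -142100 = - \frac{4 i \sqrt{2}}{3} + 142100 = 142100 - \frac{4 i \sqrt{2}}{3}$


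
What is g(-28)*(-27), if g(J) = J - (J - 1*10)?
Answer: -270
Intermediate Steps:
g(J) = 10 (g(J) = J - (J - 10) = J - (-10 + J) = J + (10 - J) = 10)
g(-28)*(-27) = 10*(-27) = -270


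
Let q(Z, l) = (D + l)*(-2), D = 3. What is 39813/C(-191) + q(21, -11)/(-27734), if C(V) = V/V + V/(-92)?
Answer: 179476996/13867 ≈ 12943.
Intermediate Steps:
q(Z, l) = -6 - 2*l (q(Z, l) = (3 + l)*(-2) = -6 - 2*l)
C(V) = 1 - V/92 (C(V) = 1 + V*(-1/92) = 1 - V/92)
39813/C(-191) + q(21, -11)/(-27734) = 39813/(1 - 1/92*(-191)) + (-6 - 2*(-11))/(-27734) = 39813/(1 + 191/92) + (-6 + 22)*(-1/27734) = 39813/(283/92) + 16*(-1/27734) = 39813*(92/283) - 8/13867 = 3662796/283 - 8/13867 = 179476996/13867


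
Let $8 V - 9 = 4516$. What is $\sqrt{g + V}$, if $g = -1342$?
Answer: $\frac{i \sqrt{12422}}{4} \approx 27.863 i$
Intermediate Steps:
$V = \frac{4525}{8}$ ($V = \frac{9}{8} + \frac{1}{8} \cdot 4516 = \frac{9}{8} + \frac{1129}{2} = \frac{4525}{8} \approx 565.63$)
$\sqrt{g + V} = \sqrt{-1342 + \frac{4525}{8}} = \sqrt{- \frac{6211}{8}} = \frac{i \sqrt{12422}}{4}$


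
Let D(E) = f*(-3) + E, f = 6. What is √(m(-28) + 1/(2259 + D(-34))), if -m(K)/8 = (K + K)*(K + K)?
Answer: 3*I*√13577761945/2207 ≈ 158.39*I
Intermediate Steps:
D(E) = -18 + E (D(E) = 6*(-3) + E = -18 + E)
m(K) = -32*K² (m(K) = -8*(K + K)*(K + K) = -8*2*K*2*K = -32*K²)
√(m(-28) + 1/(2259 + D(-34))) = √(-32*(-28)² + 1/(2259 + (-18 - 34))) = √(-32*784 + 1/(2259 - 52)) = √(-25088 + 1/2207) = √(-55369215/2207) = 3*I*√13577761945/2207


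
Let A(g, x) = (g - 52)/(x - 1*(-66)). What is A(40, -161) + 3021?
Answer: 287007/95 ≈ 3021.1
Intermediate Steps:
A(g, x) = (-52 + g)/(66 + x) (A(g, x) = (-52 + g)/(x + 66) = (-52 + g)/(66 + x))
A(40, -161) + 3021 = (-52 + 40)/(66 - 161) + 3021 = -12/(-95) + 3021 = -1/95*(-12) + 3021 = 12/95 + 3021 = 287007/95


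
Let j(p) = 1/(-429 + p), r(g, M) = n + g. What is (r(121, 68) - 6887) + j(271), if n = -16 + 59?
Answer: -1062235/158 ≈ -6723.0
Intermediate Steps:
n = 43
r(g, M) = 43 + g
(r(121, 68) - 6887) + j(271) = ((43 + 121) - 6887) + 1/(-429 + 271) = (164 - 6887) + 1/(-158) = -6723 - 1/158 = -1062235/158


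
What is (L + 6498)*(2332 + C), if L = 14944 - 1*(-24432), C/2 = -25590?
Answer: -2240853152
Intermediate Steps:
C = -51180 (C = 2*(-25590) = -51180)
L = 39376 (L = 14944 + 24432 = 39376)
(L + 6498)*(2332 + C) = (39376 + 6498)*(2332 - 51180) = 45874*(-48848) = -2240853152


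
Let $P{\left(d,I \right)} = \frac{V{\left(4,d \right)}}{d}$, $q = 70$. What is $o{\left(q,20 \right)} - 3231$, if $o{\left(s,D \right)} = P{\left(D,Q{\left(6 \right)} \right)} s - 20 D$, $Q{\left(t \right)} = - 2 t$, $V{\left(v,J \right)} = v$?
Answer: $-3617$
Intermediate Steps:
$P{\left(d,I \right)} = \frac{4}{d}$
$o{\left(s,D \right)} = - 20 D + \frac{4 s}{D}$ ($o{\left(s,D \right)} = \frac{4}{D} s - 20 D = \frac{4 s}{D} - 20 D = - 20 D + \frac{4 s}{D}$)
$o{\left(q,20 \right)} - 3231 = \left(\left(-20\right) 20 + 4 \cdot 70 \cdot \frac{1}{20}\right) - 3231 = \left(-400 + 4 \cdot 70 \cdot \frac{1}{20}\right) - 3231 = \left(-400 + 14\right) - 3231 = -386 - 3231 = -3617$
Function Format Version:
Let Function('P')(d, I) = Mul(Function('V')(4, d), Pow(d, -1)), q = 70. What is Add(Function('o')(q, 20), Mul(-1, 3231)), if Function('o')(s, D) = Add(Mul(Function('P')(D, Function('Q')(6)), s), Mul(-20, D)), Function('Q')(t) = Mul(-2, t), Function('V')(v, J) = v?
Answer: -3617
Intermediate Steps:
Function('P')(d, I) = Mul(4, Pow(d, -1))
Function('o')(s, D) = Add(Mul(-20, D), Mul(4, s, Pow(D, -1))) (Function('o')(s, D) = Add(Mul(Mul(4, Pow(D, -1)), s), Mul(-20, D)) = Add(Mul(4, s, Pow(D, -1)), Mul(-20, D)) = Add(Mul(-20, D), Mul(4, s, Pow(D, -1))))
Add(Function('o')(q, 20), Mul(-1, 3231)) = Add(Add(Mul(-20, 20), Mul(4, 70, Pow(20, -1))), Mul(-1, 3231)) = Add(Add(-400, Mul(4, 70, Rational(1, 20))), -3231) = Add(Add(-400, 14), -3231) = Add(-386, -3231) = -3617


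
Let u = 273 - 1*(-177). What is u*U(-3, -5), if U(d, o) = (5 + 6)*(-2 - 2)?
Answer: -19800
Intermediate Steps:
U(d, o) = -44 (U(d, o) = 11*(-4) = -44)
u = 450 (u = 273 + 177 = 450)
u*U(-3, -5) = 450*(-44) = -19800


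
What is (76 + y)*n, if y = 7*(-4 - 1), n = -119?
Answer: -4879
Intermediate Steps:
y = -35 (y = 7*(-5) = -35)
(76 + y)*n = (76 - 35)*(-119) = 41*(-119) = -4879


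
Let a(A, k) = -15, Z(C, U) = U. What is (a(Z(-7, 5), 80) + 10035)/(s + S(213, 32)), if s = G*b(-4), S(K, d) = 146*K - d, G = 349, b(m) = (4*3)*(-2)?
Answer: 1002/2269 ≈ 0.44160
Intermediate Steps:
b(m) = -24 (b(m) = 12*(-2) = -24)
S(K, d) = -d + 146*K
s = -8376 (s = 349*(-24) = -8376)
(a(Z(-7, 5), 80) + 10035)/(s + S(213, 32)) = (-15 + 10035)/(-8376 + (-1*32 + 146*213)) = 10020/(-8376 + (-32 + 31098)) = 10020/(-8376 + 31066) = 10020/22690 = 10020*(1/22690) = 1002/2269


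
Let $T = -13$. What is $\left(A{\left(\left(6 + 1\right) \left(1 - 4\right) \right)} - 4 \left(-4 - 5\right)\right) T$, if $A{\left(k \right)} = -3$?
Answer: $-429$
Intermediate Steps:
$\left(A{\left(\left(6 + 1\right) \left(1 - 4\right) \right)} - 4 \left(-4 - 5\right)\right) T = \left(-3 - 4 \left(-4 - 5\right)\right) \left(-13\right) = \left(-3 - -36\right) \left(-13\right) = \left(-3 + 36\right) \left(-13\right) = 33 \left(-13\right) = -429$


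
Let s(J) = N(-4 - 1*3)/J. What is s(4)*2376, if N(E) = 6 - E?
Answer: 7722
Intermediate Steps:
s(J) = 13/J (s(J) = (6 - (-4 - 1*3))/J = (6 - (-4 - 3))/J = (6 - 1*(-7))/J = (6 + 7)/J = 13/J)
s(4)*2376 = (13/4)*2376 = 7722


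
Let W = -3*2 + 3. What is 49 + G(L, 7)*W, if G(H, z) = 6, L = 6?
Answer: 31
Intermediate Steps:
W = -3 (W = -6 + 3 = -3)
49 + G(L, 7)*W = 49 + 6*(-3) = 49 - 18 = 31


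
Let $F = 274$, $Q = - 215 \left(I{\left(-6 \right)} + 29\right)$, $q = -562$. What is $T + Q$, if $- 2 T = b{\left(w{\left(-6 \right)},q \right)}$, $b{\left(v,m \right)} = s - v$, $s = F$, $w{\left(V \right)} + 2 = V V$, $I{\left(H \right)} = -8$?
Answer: $-4635$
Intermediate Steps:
$w{\left(V \right)} = -2 + V^{2}$ ($w{\left(V \right)} = -2 + V V = -2 + V^{2}$)
$Q = -4515$ ($Q = - 215 \left(-8 + 29\right) = \left(-215\right) 21 = -4515$)
$s = 274$
$b{\left(v,m \right)} = 274 - v$
$T = -120$ ($T = - \frac{274 - \left(-2 + \left(-6\right)^{2}\right)}{2} = - \frac{274 - \left(-2 + 36\right)}{2} = - \frac{274 - 34}{2} = \left(- \frac{1}{2}\right) 240 = -120$)
$T + Q = -120 - 4515 = -4635$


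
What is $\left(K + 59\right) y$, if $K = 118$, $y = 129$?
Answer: $22833$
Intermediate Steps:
$\left(K + 59\right) y = \left(118 + 59\right) 129 = 177 \cdot 129 = 22833$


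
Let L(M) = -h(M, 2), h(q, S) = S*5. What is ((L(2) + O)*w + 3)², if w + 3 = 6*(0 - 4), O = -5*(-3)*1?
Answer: 17424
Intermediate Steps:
h(q, S) = 5*S
L(M) = -10 (L(M) = -5*2 = -1*10 = -10)
O = 15 (O = 15*1 = 15)
w = -27 (w = -3 + 6*(0 - 4) = -3 + 6*(-4) = -3 - 24 = -27)
((L(2) + O)*w + 3)² = ((-10 + 15)*(-27) + 3)² = (5*(-27) + 3)² = (-135 + 3)² = (-132)² = 17424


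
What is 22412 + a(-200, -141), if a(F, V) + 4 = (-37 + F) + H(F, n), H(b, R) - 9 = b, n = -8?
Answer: 21980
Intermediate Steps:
H(b, R) = 9 + b
a(F, V) = -32 + 2*F (a(F, V) = -4 + ((-37 + F) + (9 + F)) = -4 + (-28 + 2*F) = -32 + 2*F)
22412 + a(-200, -141) = 22412 + (-32 + 2*(-200)) = 22412 + (-32 - 400) = 22412 - 432 = 21980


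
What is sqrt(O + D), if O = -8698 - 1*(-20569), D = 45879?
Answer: 5*sqrt(2310) ≈ 240.31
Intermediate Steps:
O = 11871 (O = -8698 + 20569 = 11871)
sqrt(O + D) = sqrt(11871 + 45879) = sqrt(57750) = 5*sqrt(2310)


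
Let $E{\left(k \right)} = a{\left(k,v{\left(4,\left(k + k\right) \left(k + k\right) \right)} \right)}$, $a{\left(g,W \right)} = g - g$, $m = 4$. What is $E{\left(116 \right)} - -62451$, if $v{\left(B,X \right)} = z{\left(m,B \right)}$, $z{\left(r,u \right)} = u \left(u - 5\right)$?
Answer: $62451$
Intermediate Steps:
$z{\left(r,u \right)} = u \left(-5 + u\right)$
$v{\left(B,X \right)} = B \left(-5 + B\right)$
$a{\left(g,W \right)} = 0$
$E{\left(k \right)} = 0$
$E{\left(116 \right)} - -62451 = 0 - -62451 = 0 + 62451 = 62451$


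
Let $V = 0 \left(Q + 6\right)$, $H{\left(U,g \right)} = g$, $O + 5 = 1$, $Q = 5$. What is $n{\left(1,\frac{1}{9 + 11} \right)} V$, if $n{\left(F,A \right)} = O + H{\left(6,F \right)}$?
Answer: $0$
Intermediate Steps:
$O = -4$ ($O = -5 + 1 = -4$)
$n{\left(F,A \right)} = -4 + F$
$V = 0$ ($V = 0 \left(5 + 6\right) = 0 \cdot 11 = 0$)
$n{\left(1,\frac{1}{9 + 11} \right)} V = \left(-4 + 1\right) 0 = \left(-3\right) 0 = 0$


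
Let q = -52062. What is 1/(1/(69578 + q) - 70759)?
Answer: -17516/1239414643 ≈ -1.4132e-5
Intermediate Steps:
1/(1/(69578 + q) - 70759) = 1/(1/(69578 - 52062) - 70759) = 1/(1/17516 - 70759) = 1/(-1239414643/17516) = -17516/1239414643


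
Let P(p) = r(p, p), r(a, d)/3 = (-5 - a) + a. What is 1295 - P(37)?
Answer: 1310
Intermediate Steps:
r(a, d) = -15 (r(a, d) = 3*((-5 - a) + a) = 3*(-5) = -15)
P(p) = -15
1295 - P(37) = 1295 - 1*(-15) = 1295 + 15 = 1310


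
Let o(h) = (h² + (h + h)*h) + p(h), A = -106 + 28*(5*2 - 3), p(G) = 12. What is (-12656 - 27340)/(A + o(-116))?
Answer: -6666/6745 ≈ -0.98829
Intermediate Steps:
A = 90 (A = -106 + 28*(10 - 3) = -106 + 28*7 = -106 + 196 = 90)
o(h) = 12 + 3*h² (o(h) = (h² + (h + h)*h) + 12 = (h² + (2*h)*h) + 12 = (h² + 2*h²) + 12 = 3*h² + 12 = 12 + 3*h²)
(-12656 - 27340)/(A + o(-116)) = (-12656 - 27340)/(90 + (12 + 3*(-116)²)) = -39996/(90 + (12 + 3*13456)) = -39996/(90 + (12 + 40368)) = -39996/(90 + 40380) = -39996/40470 = -39996*1/40470 = -6666/6745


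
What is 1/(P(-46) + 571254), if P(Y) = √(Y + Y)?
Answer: 285627/163165566304 - I*√23/163165566304 ≈ 1.7505e-6 - 2.9392e-11*I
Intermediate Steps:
P(Y) = √2*√Y (P(Y) = √(2*Y) = √2*√Y)
1/(P(-46) + 571254) = 1/(√2*√(-46) + 571254) = 1/(√2*(I*√46) + 571254) = 1/(2*I*√23 + 571254) = 1/(571254 + 2*I*√23)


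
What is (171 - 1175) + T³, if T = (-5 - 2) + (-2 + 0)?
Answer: -1733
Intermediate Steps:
T = -9 (T = -7 - 2 = -9)
(171 - 1175) + T³ = (171 - 1175) + (-9)³ = -1004 - 729 = -1733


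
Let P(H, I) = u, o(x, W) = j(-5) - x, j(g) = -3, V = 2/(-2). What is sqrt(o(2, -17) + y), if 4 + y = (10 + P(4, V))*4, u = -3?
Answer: sqrt(19) ≈ 4.3589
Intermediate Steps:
V = -1 (V = 2*(-1/2) = -1)
o(x, W) = -3 - x
P(H, I) = -3
y = 24 (y = -4 + (10 - 3)*4 = -4 + 7*4 = -4 + 28 = 24)
sqrt(o(2, -17) + y) = sqrt((-3 - 1*2) + 24) = sqrt((-3 - 2) + 24) = sqrt(-5 + 24) = sqrt(19)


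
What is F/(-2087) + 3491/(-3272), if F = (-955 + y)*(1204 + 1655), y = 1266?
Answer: -2916581245/6828664 ≈ -427.11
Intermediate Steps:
F = 889149 (F = (-955 + 1266)*(1204 + 1655) = 311*2859 = 889149)
F/(-2087) + 3491/(-3272) = 889149/(-2087) + 3491/(-3272) = 889149*(-1/2087) + 3491*(-1/3272) = -889149/2087 - 3491/3272 = -2916581245/6828664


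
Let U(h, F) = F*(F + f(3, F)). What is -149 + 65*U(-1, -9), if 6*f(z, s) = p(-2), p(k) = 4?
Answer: 4726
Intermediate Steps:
f(z, s) = ⅔ (f(z, s) = (⅙)*4 = ⅔)
U(h, F) = F*(⅔ + F) (U(h, F) = F*(F + ⅔) = F*(⅔ + F))
-149 + 65*U(-1, -9) = -149 + 65*((⅓)*(-9)*(2 + 3*(-9))) = -149 + 65*((⅓)*(-9)*(2 - 27)) = -149 + 65*((⅓)*(-9)*(-25)) = -149 + 65*75 = -149 + 4875 = 4726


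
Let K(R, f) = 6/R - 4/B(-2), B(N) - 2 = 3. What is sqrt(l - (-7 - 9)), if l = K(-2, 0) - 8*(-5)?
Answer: 3*sqrt(145)/5 ≈ 7.2250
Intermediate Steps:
B(N) = 5 (B(N) = 2 + 3 = 5)
K(R, f) = -4/5 + 6/R (K(R, f) = 6/R - 4/5 = -4/5 + 6/R)
l = 181/5 (l = (-4/5 + 6/(-2)) - 8*(-5) = (-4/5 + 6*(-1/2)) + 40 = (-4/5 - 3) + 40 = -19/5 + 40 = 181/5 ≈ 36.200)
sqrt(l - (-7 - 9)) = sqrt(181/5 - (-7 - 9)) = sqrt(181/5 - 1*(-16)) = sqrt(181/5 + 16) = sqrt(261/5) = 3*sqrt(145)/5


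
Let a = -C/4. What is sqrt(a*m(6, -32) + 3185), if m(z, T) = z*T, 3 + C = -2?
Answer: sqrt(2945) ≈ 54.268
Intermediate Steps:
C = -5 (C = -3 - 2 = -5)
m(z, T) = T*z
a = 5/4 (a = -(-5)/4 = -1*(-5/4) = 5/4 ≈ 1.2500)
sqrt(a*m(6, -32) + 3185) = sqrt(5*(-32*6)/4 + 3185) = sqrt((5/4)*(-192) + 3185) = sqrt(-240 + 3185) = sqrt(2945)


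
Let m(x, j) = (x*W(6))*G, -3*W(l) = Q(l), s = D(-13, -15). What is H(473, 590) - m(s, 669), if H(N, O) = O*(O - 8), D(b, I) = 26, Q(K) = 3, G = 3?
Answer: 343458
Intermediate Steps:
s = 26
W(l) = -1 (W(l) = -⅓*3 = -1)
H(N, O) = O*(-8 + O)
m(x, j) = -3*x (m(x, j) = (x*(-1))*3 = -x*3 = -3*x)
H(473, 590) - m(s, 669) = 590*(-8 + 590) - (-3)*26 = 590*582 - 1*(-78) = 343380 + 78 = 343458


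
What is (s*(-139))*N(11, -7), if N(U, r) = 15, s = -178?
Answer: 371130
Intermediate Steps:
(s*(-139))*N(11, -7) = -178*(-139)*15 = 24742*15 = 371130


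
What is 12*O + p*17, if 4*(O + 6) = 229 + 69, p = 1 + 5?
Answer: 924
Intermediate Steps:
p = 6
O = 137/2 (O = -6 + (229 + 69)/4 = -6 + (1/4)*298 = -6 + 149/2 = 137/2 ≈ 68.500)
12*O + p*17 = 12*(137/2) + 6*17 = 822 + 102 = 924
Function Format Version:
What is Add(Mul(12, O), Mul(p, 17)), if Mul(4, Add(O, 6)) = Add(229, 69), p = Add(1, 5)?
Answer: 924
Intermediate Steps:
p = 6
O = Rational(137, 2) (O = Add(-6, Mul(Rational(1, 4), Add(229, 69))) = Add(-6, Mul(Rational(1, 4), 298)) = Add(-6, Rational(149, 2)) = Rational(137, 2) ≈ 68.500)
Add(Mul(12, O), Mul(p, 17)) = Add(Mul(12, Rational(137, 2)), Mul(6, 17)) = Add(822, 102) = 924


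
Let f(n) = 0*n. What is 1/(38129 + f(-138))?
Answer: 1/38129 ≈ 2.6227e-5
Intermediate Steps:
f(n) = 0
1/(38129 + f(-138)) = 1/(38129 + 0) = 1/38129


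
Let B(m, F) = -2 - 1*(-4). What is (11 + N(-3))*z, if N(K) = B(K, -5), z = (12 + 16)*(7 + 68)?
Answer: 27300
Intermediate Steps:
z = 2100 (z = 28*75 = 2100)
B(m, F) = 2 (B(m, F) = -2 + 4 = 2)
N(K) = 2
(11 + N(-3))*z = (11 + 2)*2100 = 13*2100 = 27300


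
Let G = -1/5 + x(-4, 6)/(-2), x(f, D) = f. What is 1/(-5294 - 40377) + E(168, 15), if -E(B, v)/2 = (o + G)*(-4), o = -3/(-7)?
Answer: 28498669/1598485 ≈ 17.829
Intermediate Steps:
o = 3/7 (o = -3*(-⅐) = 3/7 ≈ 0.42857)
G = 9/5 (G = -1/5 - 4/(-2) = -1*⅕ - 4*(-½) = -⅕ + 2 = 9/5 ≈ 1.8000)
E(B, v) = 624/35 (E(B, v) = -2*(3/7 + 9/5)*(-4) = -156*(-4)/35 = -2*(-312/35) = 624/35)
1/(-5294 - 40377) + E(168, 15) = 1/(-5294 - 40377) + 624/35 = 1/(-45671) + 624/35 = -1/45671 + 624/35 = 28498669/1598485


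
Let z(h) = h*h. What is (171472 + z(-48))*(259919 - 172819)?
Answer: 15135889600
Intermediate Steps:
z(h) = h²
(171472 + z(-48))*(259919 - 172819) = (171472 + (-48)²)*(259919 - 172819) = (171472 + 2304)*87100 = 173776*87100 = 15135889600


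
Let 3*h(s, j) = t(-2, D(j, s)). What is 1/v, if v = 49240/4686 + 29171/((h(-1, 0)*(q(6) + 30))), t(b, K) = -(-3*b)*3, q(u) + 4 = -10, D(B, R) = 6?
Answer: -74976/21994711 ≈ -0.0034088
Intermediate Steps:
q(u) = -14 (q(u) = -4 - 10 = -14)
t(b, K) = 9*b (t(b, K) = -(-9)*b = 9*b)
h(s, j) = -6 (h(s, j) = (9*(-2))/3 = (1/3)*(-18) = -6)
v = -21994711/74976 (v = 49240/4686 + 29171/((-6*(-14 + 30))) = 49240*(1/4686) + 29171/((-6*16)) = 24620/2343 + 29171/(-96) = 24620/2343 + 29171*(-1/96) = 24620/2343 - 29171/96 = -21994711/74976 ≈ -293.36)
1/v = 1/(-21994711/74976) = -74976/21994711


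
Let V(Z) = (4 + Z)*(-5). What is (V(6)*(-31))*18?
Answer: 27900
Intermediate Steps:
V(Z) = -20 - 5*Z
(V(6)*(-31))*18 = ((-20 - 5*6)*(-31))*18 = ((-20 - 30)*(-31))*18 = -50*(-31)*18 = 1550*18 = 27900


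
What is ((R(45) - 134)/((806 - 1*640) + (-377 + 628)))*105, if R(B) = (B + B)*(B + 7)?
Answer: 159110/139 ≈ 1144.7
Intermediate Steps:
R(B) = 2*B*(7 + B) (R(B) = (2*B)*(7 + B) = 2*B*(7 + B))
((R(45) - 134)/((806 - 1*640) + (-377 + 628)))*105 = ((2*45*(7 + 45) - 134)/((806 - 1*640) + (-377 + 628)))*105 = ((2*45*52 - 134)/((806 - 640) + 251))*105 = ((4680 - 134)/(166 + 251))*105 = (4546/417)*105 = 159110/139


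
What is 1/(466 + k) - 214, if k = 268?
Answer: -157075/734 ≈ -214.00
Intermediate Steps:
1/(466 + k) - 214 = 1/(466 + 268) - 214 = 1/734 - 214 = -157075/734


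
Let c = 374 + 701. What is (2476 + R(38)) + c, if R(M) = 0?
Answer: 3551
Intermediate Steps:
c = 1075
(2476 + R(38)) + c = (2476 + 0) + 1075 = 2476 + 1075 = 3551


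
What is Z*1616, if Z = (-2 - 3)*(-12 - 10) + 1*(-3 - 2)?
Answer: 169680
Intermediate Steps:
Z = 105 (Z = -5*(-22) + 1*(-5) = 110 - 5 = 105)
Z*1616 = 105*1616 = 169680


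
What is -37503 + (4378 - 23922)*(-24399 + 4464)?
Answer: 389572137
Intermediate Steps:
-37503 + (4378 - 23922)*(-24399 + 4464) = -37503 - 19544*(-19935) = -37503 + 389609640 = 389572137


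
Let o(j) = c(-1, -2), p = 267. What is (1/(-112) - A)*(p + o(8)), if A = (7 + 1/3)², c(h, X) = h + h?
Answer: -14367505/1008 ≈ -14253.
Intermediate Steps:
c(h, X) = 2*h
o(j) = -2 (o(j) = 2*(-1) = -2)
A = 484/9 (A = (7 + ⅓)² = (22/3)² = 484/9 ≈ 53.778)
(1/(-112) - A)*(p + o(8)) = (1/(-112) - 1*484/9)*(267 - 2) = (-1/112 - 484/9)*265 = -54217/1008*265 = -14367505/1008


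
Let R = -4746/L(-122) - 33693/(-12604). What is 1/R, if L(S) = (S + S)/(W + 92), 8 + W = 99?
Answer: 12604/44897631 ≈ 0.00028073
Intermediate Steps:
W = 91 (W = -8 + 99 = 91)
L(S) = 2*S/183 (L(S) = (S + S)/(91 + 92) = (2*S)/183 = (2*S)*(1/183) = 2*S/183)
R = 44897631/12604 (R = -4746/((2/183)*(-122)) - 33693/(-12604) = -4746/(-4/3) - 33693*(-1/12604) = -4746*(-¾) + 33693/12604 = 7119/2 + 33693/12604 = 44897631/12604 ≈ 3562.2)
1/R = 1/(44897631/12604) = 12604/44897631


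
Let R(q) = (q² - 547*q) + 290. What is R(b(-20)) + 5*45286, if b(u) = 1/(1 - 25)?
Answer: 130603849/576 ≈ 2.2674e+5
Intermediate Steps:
b(u) = -1/24 (b(u) = 1/(-24) = -1/24)
R(q) = 290 + q² - 547*q
R(b(-20)) + 5*45286 = (290 + (-1/24)² - 547*(-1/24)) + 5*45286 = (290 + 1/576 + 547/24) + 226430 = 180169/576 + 226430 = 130603849/576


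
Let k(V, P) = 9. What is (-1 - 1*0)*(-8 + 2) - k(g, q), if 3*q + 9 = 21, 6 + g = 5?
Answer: -3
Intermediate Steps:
g = -1 (g = -6 + 5 = -1)
q = 4 (q = -3 + (1/3)*21 = -3 + 7 = 4)
(-1 - 1*0)*(-8 + 2) - k(g, q) = (-1 - 1*0)*(-8 + 2) - 1*9 = (-1 + 0)*(-6) - 9 = -1*(-6) - 9 = 6 - 9 = -3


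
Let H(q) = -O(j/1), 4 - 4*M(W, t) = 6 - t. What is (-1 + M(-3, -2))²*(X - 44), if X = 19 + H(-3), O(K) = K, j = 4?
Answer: -116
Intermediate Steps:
M(W, t) = -½ + t/4 (M(W, t) = 1 - (6 - t)/4 = 1 + (-3/2 + t/4) = -½ + t/4)
H(q) = -4 (H(q) = -4/1 = -4)
X = 15 (X = 19 - 4 = 15)
(-1 + M(-3, -2))²*(X - 44) = (-1 + (-½ + (¼)*(-2)))²*(15 - 44) = (-1 + (-½ - ½))²*(-29) = (-1 - 1)²*(-29) = (-2)²*(-29) = 4*(-29) = -116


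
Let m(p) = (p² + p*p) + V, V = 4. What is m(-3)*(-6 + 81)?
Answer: 1650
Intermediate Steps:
m(p) = 4 + 2*p² (m(p) = (p² + p*p) + 4 = (p² + p²) + 4 = 2*p² + 4 = 4 + 2*p²)
m(-3)*(-6 + 81) = (4 + 2*(-3)²)*(-6 + 81) = (4 + 2*9)*75 = (4 + 18)*75 = 22*75 = 1650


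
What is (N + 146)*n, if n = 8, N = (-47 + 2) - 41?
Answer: 480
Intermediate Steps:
N = -86 (N = -45 - 41 = -86)
(N + 146)*n = (-86 + 146)*8 = 60*8 = 480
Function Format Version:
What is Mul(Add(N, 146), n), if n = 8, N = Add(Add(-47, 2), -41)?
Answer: 480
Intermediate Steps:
N = -86 (N = Add(-45, -41) = -86)
Mul(Add(N, 146), n) = Mul(Add(-86, 146), 8) = Mul(60, 8) = 480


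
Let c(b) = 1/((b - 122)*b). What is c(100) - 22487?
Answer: -49471401/2200 ≈ -22487.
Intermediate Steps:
c(b) = 1/(b*(-122 + b)) (c(b) = 1/((-122 + b)*b) = 1/(b*(-122 + b)))
c(100) - 22487 = 1/(100*(-122 + 100)) - 22487 = (1/100)/(-22) - 22487 = (1/100)*(-1/22) - 22487 = -1/2200 - 22487 = -49471401/2200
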